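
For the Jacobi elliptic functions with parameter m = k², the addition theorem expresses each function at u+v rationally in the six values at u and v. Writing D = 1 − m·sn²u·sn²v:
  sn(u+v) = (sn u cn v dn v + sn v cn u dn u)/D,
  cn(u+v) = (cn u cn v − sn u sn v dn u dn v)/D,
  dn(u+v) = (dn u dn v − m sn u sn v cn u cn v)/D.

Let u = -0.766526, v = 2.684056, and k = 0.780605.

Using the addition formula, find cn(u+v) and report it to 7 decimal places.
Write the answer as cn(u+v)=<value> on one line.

sn u = -0.6640863315053503, cn u = 0.7476558996675984, dn u = 0.855144858956117
sn v = 0.8887728183616233, cn v = -0.4583479871686326, dn v = 0.7201865103324355
m = k² = 0.609344166025
D = 1 − m·sn²u·sn²v = 0.7877277279430238
cn(u+v) = (cn u·cn v − sn u·sn v·dn u·dn v)/D = 0.02080970861311927/0.7877277279430238 = 0.02641738747404412

cn(u+v)=0.0264174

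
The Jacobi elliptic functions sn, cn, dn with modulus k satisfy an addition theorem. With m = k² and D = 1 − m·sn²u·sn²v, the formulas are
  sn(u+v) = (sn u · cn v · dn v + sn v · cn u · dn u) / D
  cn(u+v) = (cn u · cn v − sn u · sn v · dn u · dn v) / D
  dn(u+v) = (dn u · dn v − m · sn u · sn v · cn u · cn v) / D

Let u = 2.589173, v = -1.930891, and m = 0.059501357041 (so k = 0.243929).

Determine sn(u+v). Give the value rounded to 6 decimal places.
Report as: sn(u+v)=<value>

sn(u+v)=0.609707

sn u = 0.563639120820058, cn u = -0.8260211507468753, dn u = 0.9905034426497736
sn v = -0.9472916319675552, cn v = -0.3203725394041223, dn v = 0.9729366766660573
m = k² = 0.059501357041
D = 1 − m·sn²u·sn²v = 0.9830372395018818
sn(u+v) = (sn u·cn v·dn v + sn v·cn u·dn u)/D = 0.5993644795065604/0.9830372395018818 = 0.6097067897552553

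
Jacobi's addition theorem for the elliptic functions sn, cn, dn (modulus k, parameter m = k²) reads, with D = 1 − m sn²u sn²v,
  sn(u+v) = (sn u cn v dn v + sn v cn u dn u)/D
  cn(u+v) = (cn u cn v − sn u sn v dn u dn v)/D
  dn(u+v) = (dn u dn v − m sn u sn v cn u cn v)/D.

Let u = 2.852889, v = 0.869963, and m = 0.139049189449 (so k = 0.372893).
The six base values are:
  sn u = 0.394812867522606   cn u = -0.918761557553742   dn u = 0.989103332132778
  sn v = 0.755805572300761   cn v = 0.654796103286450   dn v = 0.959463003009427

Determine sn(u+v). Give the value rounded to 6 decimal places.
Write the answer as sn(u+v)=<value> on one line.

m = k² = 0.139049189449
D = 1 − m·sn²u·sn²v = 0.9876185577133263
sn(u+v) = (sn u·cn v·dn v + sn v·cn u·dn u)/D = -0.4387961784253612/0.9876185577133263 = -0.4442972187980388

sn(u+v)=-0.444297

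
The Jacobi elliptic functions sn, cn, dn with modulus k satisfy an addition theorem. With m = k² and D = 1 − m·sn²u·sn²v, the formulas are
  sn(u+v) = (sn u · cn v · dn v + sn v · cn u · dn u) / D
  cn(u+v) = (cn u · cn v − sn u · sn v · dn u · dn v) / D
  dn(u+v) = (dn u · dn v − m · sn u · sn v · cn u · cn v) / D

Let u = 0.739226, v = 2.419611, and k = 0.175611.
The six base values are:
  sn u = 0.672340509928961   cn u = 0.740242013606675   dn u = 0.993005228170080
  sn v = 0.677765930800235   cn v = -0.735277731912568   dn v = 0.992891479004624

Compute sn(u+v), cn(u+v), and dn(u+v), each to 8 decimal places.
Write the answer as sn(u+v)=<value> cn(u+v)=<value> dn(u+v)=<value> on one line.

m = k² = 0.030839223321
D = 1 − m·sn²u·sn²v = 0.9935961454523627
sn(u+v) = (sn u·cn v·dn v + sn v·cn u·dn u)/D = 0.007358606614731249/0.9935961454523627 = 0.007406033777819293
cn(u+v) = (cn u·cn v − sn u·sn v·dn u·dn v)/D = -0.9935688960341313/0.9935961454523627 = -0.9999725749557744
dn(u+v) = (dn u·dn v − m·sn u·sn v·cn u·cn v)/D = 0.9935953051126365/0.9935961454523627 = 0.9999991542441765

sn(u+v)=0.00740603 cn(u+v)=-0.99997257 dn(u+v)=0.99999915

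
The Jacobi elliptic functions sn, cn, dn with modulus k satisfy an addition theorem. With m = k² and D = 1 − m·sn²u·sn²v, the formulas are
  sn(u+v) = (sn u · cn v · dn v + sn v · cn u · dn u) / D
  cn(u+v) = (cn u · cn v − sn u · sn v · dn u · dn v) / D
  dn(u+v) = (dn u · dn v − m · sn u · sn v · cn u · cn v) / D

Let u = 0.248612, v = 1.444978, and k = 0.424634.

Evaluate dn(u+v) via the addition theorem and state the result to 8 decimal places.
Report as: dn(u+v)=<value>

sn u = 0.2456169871433627, cn u = 0.969366956124778, dn u = 0.9945461619578703
sn v = 0.9828071940434075, cn v = 0.1846348269870122, dn v = 0.9087534731423075
m = k² = 0.180314033956
D = 1 − m·sn²u·sn²v = 0.9894928971683134
dn(u+v) = (dn u·dn v − m·sn u·sn v·cn u·cn v)/D = 0.8960069087641738/0.9894928971683134 = 0.9055213143301245

dn(u+v)=0.90552131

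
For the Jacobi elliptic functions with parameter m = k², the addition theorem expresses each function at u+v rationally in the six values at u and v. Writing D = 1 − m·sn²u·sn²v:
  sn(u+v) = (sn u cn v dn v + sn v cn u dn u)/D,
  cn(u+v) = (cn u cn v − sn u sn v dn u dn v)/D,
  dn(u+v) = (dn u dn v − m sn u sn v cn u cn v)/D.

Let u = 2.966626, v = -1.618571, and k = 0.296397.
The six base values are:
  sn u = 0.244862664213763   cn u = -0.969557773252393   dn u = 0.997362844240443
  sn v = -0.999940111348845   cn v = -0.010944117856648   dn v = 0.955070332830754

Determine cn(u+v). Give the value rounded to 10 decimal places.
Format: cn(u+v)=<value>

m = k² = 0.087851181609
D = 1 − m·sn²u·sn²v = 0.9947332739622974
cn(u+v) = (cn u·cn v − sn u·sn v·dn u·dn v)/D = 0.2438413240012782/0.9947332739622974 = 0.2451323690319424

cn(u+v)=0.2451323690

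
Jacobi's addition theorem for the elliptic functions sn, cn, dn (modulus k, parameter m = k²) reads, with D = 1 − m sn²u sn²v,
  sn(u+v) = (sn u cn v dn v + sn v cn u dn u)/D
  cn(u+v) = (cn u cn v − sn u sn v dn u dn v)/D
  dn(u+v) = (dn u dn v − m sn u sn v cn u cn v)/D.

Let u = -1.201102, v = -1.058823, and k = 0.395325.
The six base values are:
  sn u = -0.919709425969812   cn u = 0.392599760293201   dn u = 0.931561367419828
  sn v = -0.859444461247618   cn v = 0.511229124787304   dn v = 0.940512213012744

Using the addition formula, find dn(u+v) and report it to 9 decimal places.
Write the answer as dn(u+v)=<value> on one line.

dn(u+v)=0.943475801

m = k² = 0.156281855625
D = 1 − m·sn²u·sn²v = 0.9023560210437497
dn(u+v) = (dn u·dn v − m·sn u·sn v·cn u·cn v)/D = 0.8513510696067316/0.9023560210437497 = 0.9434758008507319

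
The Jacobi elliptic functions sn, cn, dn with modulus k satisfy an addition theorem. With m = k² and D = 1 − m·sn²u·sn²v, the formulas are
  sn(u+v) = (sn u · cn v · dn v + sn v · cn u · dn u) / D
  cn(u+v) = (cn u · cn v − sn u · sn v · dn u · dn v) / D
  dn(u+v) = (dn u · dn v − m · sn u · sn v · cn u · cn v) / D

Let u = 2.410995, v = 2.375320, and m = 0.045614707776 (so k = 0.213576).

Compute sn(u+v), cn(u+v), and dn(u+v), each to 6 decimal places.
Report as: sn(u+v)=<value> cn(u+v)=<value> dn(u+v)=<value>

sn u = 0.6920479120968881, cn u = -0.7218515687884441, dn u = 0.9890165487715384
sn v = 0.7170710024186034, cn v = -0.6970001273245072, dn v = 0.9882030843354632
m = k² = 0.045614707776
D = 1 − m·sn²u·sn²v = 0.988766850385045
sn(u+v) = (sn u·cn v·dn v + sn v·cn u·dn u)/D = -0.9886007391768814/0.988766850385045 = -0.9998320016411362
cn(u+v) = (cn u·cn v − sn u·sn v·dn u·dn v)/D = 0.018123545990942/0.988766850385045 = 0.01832944337068374
dn(u+v) = (dn u·dn v − m·sn u·sn v·cn u·cn v)/D = 0.965960246194577/0.988766850385045 = 0.9769342952976359

sn(u+v)=-0.999832 cn(u+v)=0.018329 dn(u+v)=0.976934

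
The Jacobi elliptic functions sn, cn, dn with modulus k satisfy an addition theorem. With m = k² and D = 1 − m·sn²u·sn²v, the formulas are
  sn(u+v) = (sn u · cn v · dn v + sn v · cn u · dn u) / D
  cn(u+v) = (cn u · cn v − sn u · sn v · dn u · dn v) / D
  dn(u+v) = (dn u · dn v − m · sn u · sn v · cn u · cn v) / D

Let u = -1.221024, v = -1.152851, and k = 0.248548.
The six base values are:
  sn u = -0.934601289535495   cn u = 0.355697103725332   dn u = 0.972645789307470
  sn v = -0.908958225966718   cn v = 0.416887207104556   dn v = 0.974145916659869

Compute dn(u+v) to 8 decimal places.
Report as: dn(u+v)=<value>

dn(u+v)=0.98356647

m = k² = 0.061776108304
D = 1 − m·sn²u·sn²v = 0.9554178358978002
dn(u+v) = (dn u·dn v − m·sn u·sn v·cn u·cn v)/D = 0.9397169505901532/0.9554178358978002 = 0.98356647247129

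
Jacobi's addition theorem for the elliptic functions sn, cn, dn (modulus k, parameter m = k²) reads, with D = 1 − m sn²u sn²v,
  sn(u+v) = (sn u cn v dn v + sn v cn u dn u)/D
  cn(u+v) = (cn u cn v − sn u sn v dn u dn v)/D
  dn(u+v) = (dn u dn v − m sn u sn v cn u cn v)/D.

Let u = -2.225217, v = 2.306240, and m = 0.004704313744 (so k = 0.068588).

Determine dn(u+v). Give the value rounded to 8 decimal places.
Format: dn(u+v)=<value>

dn(u+v)=0.99998459

sn u = -0.7953380172760622, cn u = -0.6061661804120898, dn u = 0.9985110050705195
sn v = 0.7437447837425999, cn v = -0.6684636838719613, dn v = 0.9986980420525501
m = k² = 0.004704313744
D = 1 − m·sn²u·sn²v = 0.998353932544324
dn(u+v) = (dn u·dn v − m·sn u·sn v·cn u·cn v)/D = 0.9983385504384632/0.998353932544324 = 0.9999845925324082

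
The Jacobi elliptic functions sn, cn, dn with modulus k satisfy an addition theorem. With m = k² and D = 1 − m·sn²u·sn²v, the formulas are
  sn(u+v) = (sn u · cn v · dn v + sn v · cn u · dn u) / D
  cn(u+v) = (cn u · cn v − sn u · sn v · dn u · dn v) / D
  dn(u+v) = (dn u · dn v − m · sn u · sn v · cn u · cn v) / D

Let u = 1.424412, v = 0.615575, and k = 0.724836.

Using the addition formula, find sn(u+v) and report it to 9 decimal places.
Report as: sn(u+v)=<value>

sn(u+v)=0.993611074

sn u = 0.9502586407072603, cn u = 0.3114619009785786, dn u = 0.7249688325611443
sn v = 0.5619773039822372, cn v = 0.8271526520593742, dn v = 0.9132759710164247
m = k² = 0.525387226896
D = 1 − m·sn²u·sn²v = 0.8501693313048155
sn(u+v) = (sn u·cn v·dn v + sn v·cn u·dn u)/D = 0.844737662616665/0.8501693313048155 = 0.9936110743023227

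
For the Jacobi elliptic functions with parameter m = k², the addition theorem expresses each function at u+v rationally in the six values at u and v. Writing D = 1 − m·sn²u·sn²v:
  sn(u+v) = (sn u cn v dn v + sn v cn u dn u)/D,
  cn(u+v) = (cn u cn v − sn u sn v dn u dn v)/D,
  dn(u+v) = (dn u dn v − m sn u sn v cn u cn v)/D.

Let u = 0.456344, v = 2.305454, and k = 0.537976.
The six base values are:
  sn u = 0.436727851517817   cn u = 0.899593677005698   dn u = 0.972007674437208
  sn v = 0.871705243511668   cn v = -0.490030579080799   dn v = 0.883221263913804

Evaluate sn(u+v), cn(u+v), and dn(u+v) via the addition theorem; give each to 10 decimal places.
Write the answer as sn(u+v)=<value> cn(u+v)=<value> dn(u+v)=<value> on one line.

m = k² = 0.289418176576
D = 1 − m·sn²u·sn²v = 0.9580543529633161
sn(u+v) = (sn u·cn v·dn v + sn v·cn u·dn u)/D = 0.5732113042733255/0.9580543529633161 = 0.5983077082217211
cn(u+v) = (cn u·cn v − sn u·sn v·dn u·dn v)/D = -0.7676567878194209/0.9580543529633161 = -0.8012664265289491
dn(u+v) = (dn u·dn v − m·sn u·sn v·cn u·cn v)/D = 0.907068721675287/0.9580543529633161 = 0.9467821098768272

sn(u+v)=0.5983077082 cn(u+v)=-0.8012664265 dn(u+v)=0.9467821099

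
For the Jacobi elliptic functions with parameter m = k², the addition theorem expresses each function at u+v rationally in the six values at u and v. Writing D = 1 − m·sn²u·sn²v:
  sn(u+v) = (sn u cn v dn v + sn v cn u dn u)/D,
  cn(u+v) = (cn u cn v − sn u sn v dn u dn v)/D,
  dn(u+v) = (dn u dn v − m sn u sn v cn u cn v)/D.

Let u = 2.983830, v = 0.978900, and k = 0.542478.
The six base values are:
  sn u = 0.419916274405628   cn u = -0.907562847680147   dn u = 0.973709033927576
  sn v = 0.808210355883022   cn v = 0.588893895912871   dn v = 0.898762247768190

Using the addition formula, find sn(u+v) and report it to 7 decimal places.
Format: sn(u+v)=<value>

sn(u+v)=-0.5092261

m = k² = 0.294282380484
D = 1 − m·sn²u·sn²v = 0.9661047770020541
sn(u+v) = (sn u·cn v·dn v + sn v·cn u·dn u)/D = -0.4919657852559867/0.9661047770020541 = -0.509226118084851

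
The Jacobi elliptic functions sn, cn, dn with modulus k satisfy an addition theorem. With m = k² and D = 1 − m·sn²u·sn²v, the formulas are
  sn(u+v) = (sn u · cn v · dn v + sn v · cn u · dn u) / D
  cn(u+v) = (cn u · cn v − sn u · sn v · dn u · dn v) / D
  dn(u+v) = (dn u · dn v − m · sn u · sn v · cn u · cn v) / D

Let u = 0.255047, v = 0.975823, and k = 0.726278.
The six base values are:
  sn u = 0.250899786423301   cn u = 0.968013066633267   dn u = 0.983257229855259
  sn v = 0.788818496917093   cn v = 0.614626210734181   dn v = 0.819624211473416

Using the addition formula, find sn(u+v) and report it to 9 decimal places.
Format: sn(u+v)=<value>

sn(u+v)=0.895702467

m = k² = 0.527479733284
D = 1 − m·sn²u·sn²v = 0.9793385625544456
sn(u+v) = (sn u·cn v·dn v + sn v·cn u·dn u)/D = 0.8771959665938253/0.9793385625544456 = 0.8957024670873799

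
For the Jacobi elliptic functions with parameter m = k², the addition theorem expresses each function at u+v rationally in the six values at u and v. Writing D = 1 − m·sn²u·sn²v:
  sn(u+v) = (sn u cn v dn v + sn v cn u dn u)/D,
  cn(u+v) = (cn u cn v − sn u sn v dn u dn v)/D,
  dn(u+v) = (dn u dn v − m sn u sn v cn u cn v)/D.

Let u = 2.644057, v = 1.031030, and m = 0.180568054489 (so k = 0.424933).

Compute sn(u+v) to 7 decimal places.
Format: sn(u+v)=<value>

sn u = 0.6036629955803791, cn u = -0.79723960499145, dn u = 0.9665398975845824
sn v = 0.8438655441101603, cn v = 0.536554697550644, dn v = 0.9334965736826442
m = k² = 0.180568054489
D = 1 − m·sn²u·sn²v = 0.9531427780310429
sn(u+v) = (sn u·cn v·dn v + sn v·cn u·dn u)/D = -0.3478944381920498/0.9531427780310429 = -0.3649971926668884

sn(u+v)=-0.3649972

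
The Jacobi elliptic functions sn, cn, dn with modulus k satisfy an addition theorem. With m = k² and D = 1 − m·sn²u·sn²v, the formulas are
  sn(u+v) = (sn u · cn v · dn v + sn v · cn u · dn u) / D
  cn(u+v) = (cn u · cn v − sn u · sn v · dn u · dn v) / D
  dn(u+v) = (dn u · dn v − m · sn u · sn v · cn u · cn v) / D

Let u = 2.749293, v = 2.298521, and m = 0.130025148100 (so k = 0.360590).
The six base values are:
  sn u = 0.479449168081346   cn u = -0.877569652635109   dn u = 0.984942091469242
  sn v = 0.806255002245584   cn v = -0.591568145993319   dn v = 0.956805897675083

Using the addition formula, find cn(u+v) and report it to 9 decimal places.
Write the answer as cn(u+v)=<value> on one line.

cn(u+v)=0.157918586

m = k² = 0.1300251481
D = 1 − m·sn²u·sn²v = 0.9805706916743687
cn(u+v) = (cn u·cn v − sn u·sn v·dn u·dn v)/D = 0.1548503375358375/0.9805706916743687 = 0.1579185864421703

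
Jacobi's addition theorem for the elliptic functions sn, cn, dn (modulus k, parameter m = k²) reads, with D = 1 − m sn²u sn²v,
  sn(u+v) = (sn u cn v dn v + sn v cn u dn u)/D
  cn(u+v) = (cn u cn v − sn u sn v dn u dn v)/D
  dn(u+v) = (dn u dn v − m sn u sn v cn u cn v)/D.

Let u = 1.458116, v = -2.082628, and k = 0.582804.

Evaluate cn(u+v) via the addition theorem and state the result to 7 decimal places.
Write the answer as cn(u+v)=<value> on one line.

sn u = 0.9740507510996254, cn u = 0.2263297026071825, dn u = 0.8232488399206148
sn v = -0.9604908216862738, cn v = -0.2783116624513362, dn v = 0.8286426918071006
m = k² = 0.339660502416
D = 1 − m·sn²u·sn²v = 0.7027001725579801
cn(u+v) = (cn u·cn v − sn u·sn v·dn u·dn v)/D = 0.5752339586091255/0.7027001725579801 = 0.8186051193287029

cn(u+v)=0.8186051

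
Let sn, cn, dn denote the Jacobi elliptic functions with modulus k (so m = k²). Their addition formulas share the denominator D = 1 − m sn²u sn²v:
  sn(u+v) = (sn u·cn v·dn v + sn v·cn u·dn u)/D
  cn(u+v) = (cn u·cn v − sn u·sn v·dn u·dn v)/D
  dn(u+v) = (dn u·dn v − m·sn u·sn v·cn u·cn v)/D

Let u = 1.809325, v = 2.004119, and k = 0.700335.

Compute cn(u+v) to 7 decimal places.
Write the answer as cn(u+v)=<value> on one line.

cn(u+v)=-0.9926724

sn u = 0.9996557151874894, cn u = 0.02623835156767901, dn u = 0.7140508047550879
sn v = 0.9936179887365044, cn v = -0.1127975729314417, dn v = 0.7181721727636449
m = k² = 0.490469112225
D = 1 − m·sn²u·sn²v = 0.5161046375306643
cn(u+v) = (cn u·cn v − sn u·sn v·dn u·dn v)/D = -0.5123228456254983/0.5161046375306643 = -0.9926724318478125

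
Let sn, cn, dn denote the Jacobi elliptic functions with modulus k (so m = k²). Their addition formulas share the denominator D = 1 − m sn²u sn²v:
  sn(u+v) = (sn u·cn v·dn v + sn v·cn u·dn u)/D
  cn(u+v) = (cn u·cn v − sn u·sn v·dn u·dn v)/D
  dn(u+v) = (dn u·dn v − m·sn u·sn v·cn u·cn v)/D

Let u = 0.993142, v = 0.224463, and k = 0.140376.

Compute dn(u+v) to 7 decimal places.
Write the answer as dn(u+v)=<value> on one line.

sn u = 0.8363022618939392, cn u = 0.5482686629300284, dn u = 0.993085091650577
sn v = 0.2225470197067162, cn v = 0.9749219579123544, dn v = 0.9995119039449926
m = k² = 0.019705421376
D = 1 − m·sn²u·sn²v = 0.9993174164239212
dn(u+v) = (dn u·dn v − m·sn u·sn v·cn u·cn v)/D = 0.9906400187530055/0.9993174164239212 = 0.9913166752342134

dn(u+v)=0.9913167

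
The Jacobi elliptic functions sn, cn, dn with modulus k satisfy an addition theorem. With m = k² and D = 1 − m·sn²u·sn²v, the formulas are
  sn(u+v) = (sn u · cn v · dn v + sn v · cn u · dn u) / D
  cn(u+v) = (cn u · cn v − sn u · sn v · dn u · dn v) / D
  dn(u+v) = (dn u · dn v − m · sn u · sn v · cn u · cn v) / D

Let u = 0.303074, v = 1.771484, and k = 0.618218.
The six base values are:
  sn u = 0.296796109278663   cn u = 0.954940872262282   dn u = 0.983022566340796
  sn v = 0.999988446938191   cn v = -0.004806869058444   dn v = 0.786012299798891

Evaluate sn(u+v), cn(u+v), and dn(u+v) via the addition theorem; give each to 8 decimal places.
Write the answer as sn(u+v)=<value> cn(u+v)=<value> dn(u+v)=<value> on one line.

m = k² = 0.382193495524
D = 1 − m·sn²u·sn²v = 0.9663341438361604
sn(u+v) = (sn u·cn v·dn v + sn v·cn u·dn u)/D = 0.9375962094328116/0.9663341438361604 = 0.9702608724045859
cn(u+v) = (cn u·cn v − sn u·sn v·dn u·dn v)/D = -0.2339124314797921/0.9663341438361604 = -0.2420616439684153
dn(u+v) = (dn u·dn v − m·sn u·sn v·cn u·cn v)/D = 0.7731885133452678/0.9663341438361604 = 0.8001254206705957

sn(u+v)=0.97026087 cn(u+v)=-0.24206164 dn(u+v)=0.80012542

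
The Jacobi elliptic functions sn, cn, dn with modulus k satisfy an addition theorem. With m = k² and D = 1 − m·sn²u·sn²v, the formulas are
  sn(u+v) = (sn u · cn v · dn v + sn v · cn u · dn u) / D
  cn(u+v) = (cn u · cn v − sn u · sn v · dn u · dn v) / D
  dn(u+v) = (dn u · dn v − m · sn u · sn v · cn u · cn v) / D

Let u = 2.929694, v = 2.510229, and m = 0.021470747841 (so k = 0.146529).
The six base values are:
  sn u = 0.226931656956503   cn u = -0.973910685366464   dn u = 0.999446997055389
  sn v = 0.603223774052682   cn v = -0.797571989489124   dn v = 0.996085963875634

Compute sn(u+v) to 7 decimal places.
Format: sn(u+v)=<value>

m = k² = 0.021470747841
D = 1 − m·sn²u·sn²v = 0.9995976590484005
sn(u+v) = (sn u·cn v·dn v + sn v·cn u·dn u)/D = -0.7674471124440044/0.9995976590484005 = -0.7677560121285204

sn(u+v)=-0.7677560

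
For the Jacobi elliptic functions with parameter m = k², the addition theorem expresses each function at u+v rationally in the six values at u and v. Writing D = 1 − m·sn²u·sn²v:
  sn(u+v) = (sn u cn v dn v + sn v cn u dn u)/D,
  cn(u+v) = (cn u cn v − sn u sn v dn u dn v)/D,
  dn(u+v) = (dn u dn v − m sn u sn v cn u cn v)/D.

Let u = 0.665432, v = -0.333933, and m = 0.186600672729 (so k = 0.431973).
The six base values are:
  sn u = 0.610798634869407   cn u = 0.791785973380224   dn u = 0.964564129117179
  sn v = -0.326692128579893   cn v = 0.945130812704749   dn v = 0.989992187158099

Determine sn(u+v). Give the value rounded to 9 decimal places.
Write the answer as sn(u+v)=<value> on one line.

sn(u+v)=0.324413595

m = k² = 0.186600672729
D = 1 − m·sn²u·sn²v = 0.9925700368168049
sn(u+v) = (sn u·cn v·dn v + sn v·cn u·dn u)/D = 0.3220032142185373/0.9925700368168049 = 0.3244135952876525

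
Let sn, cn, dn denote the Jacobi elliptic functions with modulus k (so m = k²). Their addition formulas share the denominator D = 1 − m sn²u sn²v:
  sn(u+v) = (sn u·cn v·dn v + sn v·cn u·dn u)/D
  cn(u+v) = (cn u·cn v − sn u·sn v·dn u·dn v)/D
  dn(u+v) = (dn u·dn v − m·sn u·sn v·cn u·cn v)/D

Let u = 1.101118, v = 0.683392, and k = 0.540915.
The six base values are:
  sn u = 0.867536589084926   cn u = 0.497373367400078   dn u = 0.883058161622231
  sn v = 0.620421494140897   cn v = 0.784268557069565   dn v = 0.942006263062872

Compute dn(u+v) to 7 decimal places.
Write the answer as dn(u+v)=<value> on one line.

m = k² = 0.292589037225
D = 1 − m·sn²u·sn²v = 0.9152368043578264
dn(u+v) = (dn u·dn v − m·sn u·sn v·cn u·cn v)/D = 0.7704163895307643/0.9152368043578264 = 0.8417672736307027

dn(u+v)=0.8417673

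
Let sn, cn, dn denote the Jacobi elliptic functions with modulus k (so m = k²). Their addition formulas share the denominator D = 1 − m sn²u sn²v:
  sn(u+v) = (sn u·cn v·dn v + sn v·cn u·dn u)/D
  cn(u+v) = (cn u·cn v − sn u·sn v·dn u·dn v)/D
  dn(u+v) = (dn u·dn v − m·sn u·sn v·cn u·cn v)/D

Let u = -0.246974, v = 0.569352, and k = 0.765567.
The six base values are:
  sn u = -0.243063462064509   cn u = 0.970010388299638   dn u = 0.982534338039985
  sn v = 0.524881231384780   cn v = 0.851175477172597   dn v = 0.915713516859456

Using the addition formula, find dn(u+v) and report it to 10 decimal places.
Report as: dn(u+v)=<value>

dn(u+v)=0.9707167621

m = k² = 0.586092831489
D = 1 − m·sn²u·sn²v = 0.9904604507229794
dn(u+v) = (dn u·dn v − m·sn u·sn v·cn u·cn v)/D = 0.9614565617285755/0.9904604507229794 = 0.9707167621147995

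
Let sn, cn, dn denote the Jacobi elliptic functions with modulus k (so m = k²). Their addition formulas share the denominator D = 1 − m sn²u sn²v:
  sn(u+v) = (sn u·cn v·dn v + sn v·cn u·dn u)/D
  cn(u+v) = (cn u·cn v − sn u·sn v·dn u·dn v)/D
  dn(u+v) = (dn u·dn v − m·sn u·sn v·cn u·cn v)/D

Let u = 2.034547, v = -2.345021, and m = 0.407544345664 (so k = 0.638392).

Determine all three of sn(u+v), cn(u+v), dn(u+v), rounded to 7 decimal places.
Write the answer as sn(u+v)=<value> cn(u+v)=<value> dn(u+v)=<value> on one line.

sn(u+v)=-0.3036142 cn(u+v)=0.9527951 dn(u+v)=0.9810361

sn u = 0.9811229938410509, cn u = -0.1933847743654428, dn u = 0.7795491412831347
sn v = -0.9040023787951384, cn v = -0.4275274250065499, dn v = 0.8166679173444441
m = k² = 0.407544345664
D = 1 − m·sn²u·sn²v = 0.6794019129015332
sn(u+v) = (sn u·cn v·dn v + sn v·cn u·dn u)/D = -0.2062760524650347/0.6794019129015332 = -0.3036141767456735
cn(u+v) = (cn u·cn v − sn u·sn v·dn u·dn v)/D = 0.6473307882633922/0.6794019129015332 = 0.9527950627910742
dn(u+v) = (dn u·dn v − m·sn u·sn v·cn u·cn v)/D = 0.6665178353598766/0.6794019129015332 = 0.9810361476807854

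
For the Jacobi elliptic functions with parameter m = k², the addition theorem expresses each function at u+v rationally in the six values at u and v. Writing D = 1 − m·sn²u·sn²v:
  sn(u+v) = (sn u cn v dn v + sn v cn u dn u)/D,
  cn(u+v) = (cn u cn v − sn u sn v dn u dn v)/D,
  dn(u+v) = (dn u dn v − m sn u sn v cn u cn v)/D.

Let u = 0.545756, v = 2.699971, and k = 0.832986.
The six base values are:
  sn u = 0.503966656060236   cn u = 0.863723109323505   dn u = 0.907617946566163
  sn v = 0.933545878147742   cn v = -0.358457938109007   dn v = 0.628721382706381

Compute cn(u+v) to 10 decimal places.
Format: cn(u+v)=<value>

m = k² = 0.693865676196
D = 1 − m·sn²u·sn²v = 0.8464144552549805
cn(u+v) = (cn u·cn v − sn u·sn v·dn u·dn v)/D = -0.5780802666511716/0.8464144552549805 = -0.6829754183215434

cn(u+v)=-0.6829754183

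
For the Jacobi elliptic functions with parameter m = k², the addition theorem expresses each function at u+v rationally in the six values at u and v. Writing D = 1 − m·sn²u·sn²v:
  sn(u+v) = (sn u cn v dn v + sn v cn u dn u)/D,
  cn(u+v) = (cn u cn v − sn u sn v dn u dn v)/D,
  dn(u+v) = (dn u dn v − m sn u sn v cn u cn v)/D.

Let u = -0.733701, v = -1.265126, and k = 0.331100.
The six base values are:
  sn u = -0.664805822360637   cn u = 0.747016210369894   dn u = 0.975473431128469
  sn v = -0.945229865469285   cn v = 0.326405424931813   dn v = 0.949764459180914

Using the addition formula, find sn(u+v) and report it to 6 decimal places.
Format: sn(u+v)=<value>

sn(u+v)=-0.935371

m = k² = 0.10962721
D = 1 − m·sn²u·sn²v = 0.9567104710155881
sn(u+v) = (sn u·cn v·dn v + sn v·cn u·dn u)/D = -0.8948790760408614/0.9567104710155881 = -0.9353708390908588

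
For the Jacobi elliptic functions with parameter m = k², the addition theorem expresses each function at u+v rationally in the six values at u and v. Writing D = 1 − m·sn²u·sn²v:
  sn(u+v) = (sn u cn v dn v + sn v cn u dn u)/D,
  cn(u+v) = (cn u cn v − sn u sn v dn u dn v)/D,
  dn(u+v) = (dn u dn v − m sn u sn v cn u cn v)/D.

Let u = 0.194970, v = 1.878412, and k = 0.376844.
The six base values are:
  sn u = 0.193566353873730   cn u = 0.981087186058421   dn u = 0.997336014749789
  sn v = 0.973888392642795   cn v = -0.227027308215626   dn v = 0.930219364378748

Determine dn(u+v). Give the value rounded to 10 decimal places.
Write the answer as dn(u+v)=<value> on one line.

dn(u+v)=0.9384400005

m = k² = 0.142011400336
D = 1 − m·sn²u·sn²v = 0.9949533715887895
dn(u+v) = (dn u·dn v − m·sn u·sn v·cn u·cn v)/D = 0.9337040425413722/0.9949533715887895 = 0.9384400005101631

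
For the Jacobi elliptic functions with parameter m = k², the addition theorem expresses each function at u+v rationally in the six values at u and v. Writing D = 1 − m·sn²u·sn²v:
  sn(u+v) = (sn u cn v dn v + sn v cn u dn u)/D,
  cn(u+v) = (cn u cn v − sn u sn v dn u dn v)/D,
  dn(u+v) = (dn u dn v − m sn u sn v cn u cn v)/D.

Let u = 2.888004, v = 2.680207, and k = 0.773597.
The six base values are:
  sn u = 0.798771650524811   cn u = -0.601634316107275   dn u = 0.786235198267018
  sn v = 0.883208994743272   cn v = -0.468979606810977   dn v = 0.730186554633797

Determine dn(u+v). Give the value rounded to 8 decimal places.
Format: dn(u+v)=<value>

dn(u+v)=0.64797468

m = k² = 0.598452318409
D = 1 − m·sn²u·sn²v = 0.7021471184451827
dn(u+v) = (dn u·dn v − m·sn u·sn v·cn u·cn v)/D = 0.4549735559564698/0.7021471184451827 = 0.6479746822346177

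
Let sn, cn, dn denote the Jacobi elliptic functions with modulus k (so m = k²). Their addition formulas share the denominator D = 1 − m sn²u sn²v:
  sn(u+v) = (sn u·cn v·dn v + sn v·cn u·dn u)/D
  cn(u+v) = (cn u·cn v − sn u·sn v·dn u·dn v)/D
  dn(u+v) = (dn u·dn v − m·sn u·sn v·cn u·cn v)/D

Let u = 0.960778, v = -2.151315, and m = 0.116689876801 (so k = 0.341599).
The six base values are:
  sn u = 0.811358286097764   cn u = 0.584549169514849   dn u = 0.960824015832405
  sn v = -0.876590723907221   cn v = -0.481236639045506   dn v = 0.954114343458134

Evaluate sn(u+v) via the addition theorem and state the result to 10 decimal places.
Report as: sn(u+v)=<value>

sn(u+v)=-0.9191288478

m = k² = 0.116689876801
D = 1 − m·sn²u·sn²v = 0.9409727875527194
sn(u+v) = (sn u·cn v·dn v + sn v·cn u·dn u)/D = -0.8648752340254478/0.9409727875527194 = -0.9191288477903957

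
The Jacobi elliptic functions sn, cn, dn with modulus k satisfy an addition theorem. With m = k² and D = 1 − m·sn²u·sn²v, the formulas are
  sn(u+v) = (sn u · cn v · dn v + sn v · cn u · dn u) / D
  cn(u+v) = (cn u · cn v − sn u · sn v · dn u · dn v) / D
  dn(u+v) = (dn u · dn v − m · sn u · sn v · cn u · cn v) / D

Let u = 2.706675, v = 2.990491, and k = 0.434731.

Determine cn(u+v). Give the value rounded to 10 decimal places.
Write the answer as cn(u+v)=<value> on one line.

cn(u+v)=0.6226253624

sn u = 0.560669278675192, cn u = -0.8280398299295994, dn u = 0.9698405323890614
sn v = 0.3114801642033337, cn v = -0.9502526544597833, dn v = 0.9907896393030969
m = k² = 0.188991042361
D = 1 − m·sn²u·sn²v = 0.9942361120399306
cn(u+v) = (cn u·cn v − sn u·sn v·dn u·dn v)/D = 0.6190366195515308/0.9942361120399306 = 0.6226253623813948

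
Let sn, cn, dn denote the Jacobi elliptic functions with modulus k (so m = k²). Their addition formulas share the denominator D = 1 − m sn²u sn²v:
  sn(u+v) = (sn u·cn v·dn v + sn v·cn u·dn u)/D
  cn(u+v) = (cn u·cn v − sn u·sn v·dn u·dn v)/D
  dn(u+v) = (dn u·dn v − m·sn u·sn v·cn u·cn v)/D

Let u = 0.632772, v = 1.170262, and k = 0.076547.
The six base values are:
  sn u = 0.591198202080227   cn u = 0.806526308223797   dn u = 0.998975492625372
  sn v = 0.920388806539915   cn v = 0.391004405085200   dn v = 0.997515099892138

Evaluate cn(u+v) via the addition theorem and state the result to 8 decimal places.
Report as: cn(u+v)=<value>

cn(u+v)=-0.22726294

m = k² = 0.005859443209
D = 1 − m·sn²u·sn²v = 0.9982651368785613
cn(u+v) = (cn u·cn v − sn u·sn v·dn u·dn v)/D = -0.2268686719185451/0.9982651368785613 = -0.2272629420155175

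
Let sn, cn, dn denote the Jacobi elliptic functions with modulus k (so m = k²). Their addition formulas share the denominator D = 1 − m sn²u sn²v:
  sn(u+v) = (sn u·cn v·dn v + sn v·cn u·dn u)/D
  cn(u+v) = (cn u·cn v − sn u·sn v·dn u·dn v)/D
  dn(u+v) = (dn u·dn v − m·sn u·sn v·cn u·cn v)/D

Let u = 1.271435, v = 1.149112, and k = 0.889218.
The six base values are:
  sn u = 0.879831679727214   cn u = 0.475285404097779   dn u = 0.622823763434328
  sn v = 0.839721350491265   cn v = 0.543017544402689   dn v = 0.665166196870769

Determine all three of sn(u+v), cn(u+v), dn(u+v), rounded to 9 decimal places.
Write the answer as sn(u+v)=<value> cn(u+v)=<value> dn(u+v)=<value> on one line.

sn(u+v)=0.996429611 cn(u+v)=-0.084427659 dn(u+v)=0.463602786

m = k² = 0.790708651524
D = 1 − m·sn²u·sn²v = 0.5683953922212348
sn(u+v) = (sn u·cn v·dn v + sn v·cn u·dn u)/D = 0.5663659997705515/0.5683953922212348 = 0.9964296113612875
cn(u+v) = (cn u·cn v − sn u·sn v·dn u·dn v)/D = -0.04798829234547667/0.5683953922212348 = -0.08442765898918183
dn(u+v) = (dn u·dn v − m·sn u·sn v·cn u·cn v)/D = 0.2635096873612401/0.5683953922212348 = 0.4636027859611413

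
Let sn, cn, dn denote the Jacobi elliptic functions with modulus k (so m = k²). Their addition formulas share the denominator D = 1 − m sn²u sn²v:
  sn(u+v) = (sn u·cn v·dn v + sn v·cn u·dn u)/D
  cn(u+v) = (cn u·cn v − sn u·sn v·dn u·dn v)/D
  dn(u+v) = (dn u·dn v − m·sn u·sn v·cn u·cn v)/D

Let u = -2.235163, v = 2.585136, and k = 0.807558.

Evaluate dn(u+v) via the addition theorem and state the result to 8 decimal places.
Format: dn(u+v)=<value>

dn(u+v)=0.96188619

sn u = -0.991121503197818, cn u = -0.1329592640581981, dn u = 0.5994821858672551
sn v = 0.9390111533123232, cn v = -0.3438866876676976, dn v = 0.6518988092180937
m = k² = 0.652149923364
D = 1 − m·sn²u·sn²v = 0.435137496824693
dn(u+v) = (dn u·dn v − m·sn u·sn v·cn u·cn v)/D = 0.4185527503406565/0.435137496824693 = 0.9618861932031608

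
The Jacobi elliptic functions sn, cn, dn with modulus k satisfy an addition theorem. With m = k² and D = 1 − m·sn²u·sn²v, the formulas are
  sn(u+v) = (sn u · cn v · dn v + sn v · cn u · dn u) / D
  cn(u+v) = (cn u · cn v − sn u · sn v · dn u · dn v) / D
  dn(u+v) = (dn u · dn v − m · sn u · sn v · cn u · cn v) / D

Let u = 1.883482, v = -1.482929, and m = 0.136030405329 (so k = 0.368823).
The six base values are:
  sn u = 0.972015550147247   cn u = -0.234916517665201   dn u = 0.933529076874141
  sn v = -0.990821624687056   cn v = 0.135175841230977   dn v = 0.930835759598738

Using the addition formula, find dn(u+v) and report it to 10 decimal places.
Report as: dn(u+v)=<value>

m = k² = 0.136030405329
D = 1 − m·sn²u·sn²v = 0.8738249833753373
dn(u+v) = (dn u·dn v − m·sn u·sn v·cn u·cn v)/D = 0.8648020176164992/0.8738249833753373 = 0.9896741728257929

dn(u+v)=0.9896741728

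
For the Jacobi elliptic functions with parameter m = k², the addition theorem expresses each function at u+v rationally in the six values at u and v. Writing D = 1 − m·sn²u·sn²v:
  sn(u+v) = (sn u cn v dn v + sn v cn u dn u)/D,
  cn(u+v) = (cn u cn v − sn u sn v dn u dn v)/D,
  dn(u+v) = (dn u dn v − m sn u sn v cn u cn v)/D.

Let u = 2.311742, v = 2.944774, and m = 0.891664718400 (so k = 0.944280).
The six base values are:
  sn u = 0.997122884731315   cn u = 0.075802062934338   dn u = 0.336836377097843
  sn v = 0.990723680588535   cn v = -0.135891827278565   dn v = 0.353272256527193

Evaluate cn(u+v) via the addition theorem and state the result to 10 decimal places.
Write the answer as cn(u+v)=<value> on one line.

cn(u+v)=-0.9847698592

m = k² = 0.8916647184
D = 1 − m·sn²u·sn²v = 0.1298301376779543
cn(u+v) = (cn u·cn v − sn u·sn v·dn u·dn v)/D = -0.1278528064065092/0.1298301376779543 = -0.9847698592421588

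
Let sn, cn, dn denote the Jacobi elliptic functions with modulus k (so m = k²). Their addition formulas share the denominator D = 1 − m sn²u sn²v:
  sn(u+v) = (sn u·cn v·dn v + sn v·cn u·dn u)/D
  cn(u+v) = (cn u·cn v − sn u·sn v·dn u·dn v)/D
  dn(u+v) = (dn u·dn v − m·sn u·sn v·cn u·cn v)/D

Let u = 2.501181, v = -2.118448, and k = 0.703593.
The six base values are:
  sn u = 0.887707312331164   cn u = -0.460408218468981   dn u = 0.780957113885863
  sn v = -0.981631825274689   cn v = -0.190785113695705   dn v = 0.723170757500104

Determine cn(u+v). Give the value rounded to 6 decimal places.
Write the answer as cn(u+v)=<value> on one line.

cn(u+v)=0.929310

m = k² = 0.495043109649
D = 1 − m·sn²u·sn²v = 0.6240934657660103
cn(u+v) = (cn u·cn v − sn u·sn v·dn u·dn v)/D = 0.5799765461780884/0.6240934657660103 = 0.9293103965865548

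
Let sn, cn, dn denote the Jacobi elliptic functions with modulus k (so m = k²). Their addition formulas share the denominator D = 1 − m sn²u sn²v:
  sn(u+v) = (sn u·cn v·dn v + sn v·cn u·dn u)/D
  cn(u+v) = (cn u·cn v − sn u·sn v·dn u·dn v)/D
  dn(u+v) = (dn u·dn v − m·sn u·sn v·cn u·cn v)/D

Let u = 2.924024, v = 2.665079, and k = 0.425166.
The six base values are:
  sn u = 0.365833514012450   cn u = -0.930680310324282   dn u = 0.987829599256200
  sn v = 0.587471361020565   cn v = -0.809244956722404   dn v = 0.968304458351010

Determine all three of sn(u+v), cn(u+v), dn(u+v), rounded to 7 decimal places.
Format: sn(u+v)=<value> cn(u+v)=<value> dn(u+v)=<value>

m = k² = 0.180766127556
D = 1 − m·sn²u·sn²v = 0.9916505583991154
sn(u+v) = (sn u·cn v·dn v + sn v·cn u·dn u)/D = -0.8267593811111673/0.9916505583991154 = -0.8337204815836111
cn(u+v) = (cn u·cn v − sn u·sn v·dn u·dn v)/D = 0.5475762556192123/0.9916505583991154 = 0.552186706276049
dn(u+v) = (dn u·dn v − m·sn u·sn v·cn u·cn v)/D = 0.927260246433519/0.9916505583991154 = 0.935067538236911

sn(u+v)=-0.8337205 cn(u+v)=0.5521867 dn(u+v)=0.9350675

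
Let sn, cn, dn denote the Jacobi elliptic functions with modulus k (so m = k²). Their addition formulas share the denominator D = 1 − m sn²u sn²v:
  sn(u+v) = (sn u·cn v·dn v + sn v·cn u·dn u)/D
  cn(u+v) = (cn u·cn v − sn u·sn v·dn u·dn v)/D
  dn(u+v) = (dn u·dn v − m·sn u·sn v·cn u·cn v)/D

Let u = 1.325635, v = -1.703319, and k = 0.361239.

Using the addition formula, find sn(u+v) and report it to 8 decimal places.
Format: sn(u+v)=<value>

sn u = 0.9608357442269188, cn u = 0.2771185172735722, dn u = 0.9378313277613853
sn v = -0.9974135822110238, cn v = -0.07187590709669892, dn v = 0.932834676644002
m = k² = 0.130493615121
D = 1 − m·sn²u·sn²v = 0.8801499773440378
sn(u+v) = (sn u·cn v·dn v + sn v·cn u·dn u)/D = -0.3236406820530717/0.8801499773440378 = -0.3677108338168659

sn(u+v)=-0.36771083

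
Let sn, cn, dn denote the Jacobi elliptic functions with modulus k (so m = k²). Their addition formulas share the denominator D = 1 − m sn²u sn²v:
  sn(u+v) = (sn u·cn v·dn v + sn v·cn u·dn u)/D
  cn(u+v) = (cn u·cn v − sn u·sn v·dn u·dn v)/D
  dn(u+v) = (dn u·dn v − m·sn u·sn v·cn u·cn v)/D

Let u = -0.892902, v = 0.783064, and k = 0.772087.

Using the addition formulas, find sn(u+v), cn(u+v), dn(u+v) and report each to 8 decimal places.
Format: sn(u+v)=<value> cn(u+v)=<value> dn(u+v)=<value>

sn(u+v)=-0.10948678 cn(u+v)=0.99398825 dn(u+v)=0.99642065

sn u = -0.740103103367666, cn u = 0.6724934173548095, dn u = 0.8206550003684666
sn v = 0.6752395166154987, cn v = 0.7375985325370893, dn v = 0.8533468203642646
m = k² = 0.596118335569
D = 1 − m·sn²u·sn²v = 0.8511212782532468
sn(u+v) = (sn u·cn v·dn v + sn v·cn u·dn u)/D = -0.09318652581755773/0.8511212782532468 = -0.1094867772649323
cn(u+v) = (cn u·cn v − sn u·sn v·dn u·dn v)/D = 0.8460045518207892/0.8511212782532468 = 0.993988252246544
dn(u+v) = (dn u·dn v − m·sn u·sn v·cn u·cn v)/D = 0.848074820083396/0.8511212782532468 = 0.9964206532633011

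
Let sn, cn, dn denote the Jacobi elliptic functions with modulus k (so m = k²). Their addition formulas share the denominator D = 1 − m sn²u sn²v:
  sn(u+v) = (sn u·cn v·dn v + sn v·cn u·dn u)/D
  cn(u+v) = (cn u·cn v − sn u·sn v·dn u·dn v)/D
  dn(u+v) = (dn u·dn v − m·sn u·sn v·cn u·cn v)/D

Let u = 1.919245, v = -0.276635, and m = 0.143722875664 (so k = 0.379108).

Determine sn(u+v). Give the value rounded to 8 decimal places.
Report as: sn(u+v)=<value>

sn(u+v)=0.99995459

sn u = 0.9648218225492083, cn u = -0.2629046419004883, dn u = 0.9307046171186174
sn v = -0.2726399410775916, cn v = 0.9621161377553166, dn v = 0.9946440136849443
m = k² = 0.143722875664
D = 1 − m·sn²u·sn²v = 0.9900551304124792
sn(u+v) = (sn u·cn v·dn v + sn v·cn u·dn u)/D = 0.990010171071842/0.9900551304124792 = 0.9999545890534213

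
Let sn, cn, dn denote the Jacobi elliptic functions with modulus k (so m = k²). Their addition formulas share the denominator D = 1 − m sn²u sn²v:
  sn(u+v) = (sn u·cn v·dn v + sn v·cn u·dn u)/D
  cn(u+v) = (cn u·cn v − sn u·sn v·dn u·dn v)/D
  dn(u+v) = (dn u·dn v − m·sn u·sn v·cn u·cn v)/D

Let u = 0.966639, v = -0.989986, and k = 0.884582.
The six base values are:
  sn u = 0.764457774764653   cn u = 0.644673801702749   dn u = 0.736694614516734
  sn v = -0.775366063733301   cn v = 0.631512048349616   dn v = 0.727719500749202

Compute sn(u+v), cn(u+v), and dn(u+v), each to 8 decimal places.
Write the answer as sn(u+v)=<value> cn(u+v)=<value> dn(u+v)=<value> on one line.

sn(u+v)=-0.02334322 cn(u+v)=0.99972751 dn(u+v)=0.99978679

m = k² = 0.782485314724
D = 1 − m·sn²u·sn²v = 0.7250860503947692
sn(u+v) = (sn u·cn v·dn v + sn v·cn u·dn u)/D = -0.01692584323924684/0.7250860503947692 = -0.02334322006337269
cn(u+v) = (cn u·cn v − sn u·sn v·dn u·dn v)/D = 0.7248884716338964/0.7250860503947692 = 0.9997275099131128
dn(u+v) = (dn u·dn v − m·sn u·sn v·cn u·cn v)/D = 0.7249314524985524/0.7250860503947692 = 0.9997867868287735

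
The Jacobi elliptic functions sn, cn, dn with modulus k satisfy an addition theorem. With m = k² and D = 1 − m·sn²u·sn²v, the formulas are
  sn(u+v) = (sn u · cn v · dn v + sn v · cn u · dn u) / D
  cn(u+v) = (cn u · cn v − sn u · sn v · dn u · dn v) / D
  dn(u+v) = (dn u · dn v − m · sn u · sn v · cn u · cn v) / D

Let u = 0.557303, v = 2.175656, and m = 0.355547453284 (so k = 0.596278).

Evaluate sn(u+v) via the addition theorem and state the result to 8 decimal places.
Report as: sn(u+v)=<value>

sn(u+v)=0.67395264

sn u = 0.5207288384236971, cn u = 0.8537221309266307, dn u = 0.9505736571418573
sn v = 0.9403804358172326, cn v = -0.3401244418329733, dn v = 0.8279999543513136
m = k² = 0.355547453284
D = 1 − m·sn²u·sn²v = 0.914743401282192
sn(u+v) = (sn u·cn v·dn v + sn v·cn u·dn u)/D = 0.6164937262743953/0.914743401282192 = 0.6739526356902478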